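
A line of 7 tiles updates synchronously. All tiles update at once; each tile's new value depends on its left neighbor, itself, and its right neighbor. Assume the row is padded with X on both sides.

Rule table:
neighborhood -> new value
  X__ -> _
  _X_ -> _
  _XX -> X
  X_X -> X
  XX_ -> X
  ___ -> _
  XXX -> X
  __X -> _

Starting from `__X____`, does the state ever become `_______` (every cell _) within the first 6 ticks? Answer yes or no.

_______
all cells are _ at tick 1

yes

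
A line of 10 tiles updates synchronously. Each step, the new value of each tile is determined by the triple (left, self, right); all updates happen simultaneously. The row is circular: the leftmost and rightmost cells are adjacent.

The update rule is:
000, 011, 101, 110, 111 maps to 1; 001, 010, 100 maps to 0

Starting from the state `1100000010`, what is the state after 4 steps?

1101111001
1111111001
1111111001  (fixed point — unchanged through step 4)

1111111001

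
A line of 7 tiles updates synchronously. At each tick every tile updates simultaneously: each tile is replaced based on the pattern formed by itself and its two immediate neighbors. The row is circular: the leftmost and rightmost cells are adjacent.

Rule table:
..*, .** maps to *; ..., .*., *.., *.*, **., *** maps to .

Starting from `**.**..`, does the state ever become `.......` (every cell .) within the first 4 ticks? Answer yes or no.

*..*..*
..*..**
.*..**.
*..**..
tick 4 is *..**.., still not uniform .

no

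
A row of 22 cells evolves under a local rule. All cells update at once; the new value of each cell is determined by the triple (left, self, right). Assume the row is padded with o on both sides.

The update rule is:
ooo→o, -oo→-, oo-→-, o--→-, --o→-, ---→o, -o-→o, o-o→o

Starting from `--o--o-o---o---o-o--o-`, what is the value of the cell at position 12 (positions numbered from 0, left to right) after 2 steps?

o

--o--ooo-o-o-o-ooo--oo
--o---o-ooooooo-o----o
position 12 holds o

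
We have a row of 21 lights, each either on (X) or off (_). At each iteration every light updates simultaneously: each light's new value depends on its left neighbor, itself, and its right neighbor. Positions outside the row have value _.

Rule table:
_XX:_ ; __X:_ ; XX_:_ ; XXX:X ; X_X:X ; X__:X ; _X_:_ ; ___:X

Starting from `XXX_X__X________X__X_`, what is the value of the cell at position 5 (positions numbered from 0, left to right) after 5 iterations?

X

_X_X_X__XXXXXXX__X__X
__X_X_X__XXXXX_X__X__
X__X_X_X__XXX_X_X__XX
_X__X_X_X__X_X_X_X___
__X__X_X_X__X_X_X_XXX
position 5 holds X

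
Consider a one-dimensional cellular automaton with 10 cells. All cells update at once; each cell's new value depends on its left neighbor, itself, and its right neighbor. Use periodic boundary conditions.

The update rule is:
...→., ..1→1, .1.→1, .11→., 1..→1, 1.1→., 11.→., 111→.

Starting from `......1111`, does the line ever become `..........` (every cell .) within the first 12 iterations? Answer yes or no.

iteration 1: 1....1....
iteration 2: 11..111..1
iteration 3: ..11...11.
iteration 4: .1..1.1..1
iteration 5: .1111.1111
iteration 6: ..........
all cells are . at iteration 6

yes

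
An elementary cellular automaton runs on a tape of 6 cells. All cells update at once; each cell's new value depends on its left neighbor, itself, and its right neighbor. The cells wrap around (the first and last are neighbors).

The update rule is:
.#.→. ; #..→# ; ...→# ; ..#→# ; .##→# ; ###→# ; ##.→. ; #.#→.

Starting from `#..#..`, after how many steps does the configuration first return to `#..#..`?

step 1: .##.##
step 2: .#..#.
step 3: #.##.#
step 4: ..#..#
step 5: ##.##.
step 6: #..#..

6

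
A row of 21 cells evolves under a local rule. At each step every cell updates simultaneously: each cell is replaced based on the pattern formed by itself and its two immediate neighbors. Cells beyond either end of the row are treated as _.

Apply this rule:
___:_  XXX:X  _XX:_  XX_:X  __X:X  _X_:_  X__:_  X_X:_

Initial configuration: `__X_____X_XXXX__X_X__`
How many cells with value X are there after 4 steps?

_X_____X___XXX_X_____
X_____X___X_XX_______
_____X___X___X_______
____X___X___X________
count of X: 3

3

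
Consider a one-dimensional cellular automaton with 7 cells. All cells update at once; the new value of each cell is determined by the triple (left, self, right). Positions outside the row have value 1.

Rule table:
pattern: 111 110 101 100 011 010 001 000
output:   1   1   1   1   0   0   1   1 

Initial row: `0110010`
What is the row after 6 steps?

1111110

1011101
1101110
1110111
1111011
1111101
1111110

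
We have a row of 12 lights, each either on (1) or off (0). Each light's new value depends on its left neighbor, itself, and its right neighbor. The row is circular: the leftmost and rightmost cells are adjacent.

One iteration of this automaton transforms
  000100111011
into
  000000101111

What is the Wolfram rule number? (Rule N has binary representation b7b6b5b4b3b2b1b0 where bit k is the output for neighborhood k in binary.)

position 7: 111 → 0  (bit 7 = 0)
position 8: 110 → 1  (bit 6 = 1)
position 9: 101 → 1  (bit 5 = 1)
position 0: 100 → 0  (bit 4 = 0)
position 6: 011 → 1  (bit 3 = 1)
position 3: 010 → 0  (bit 2 = 0)
position 2: 001 → 0  (bit 1 = 0)
position 1: 000 → 0  (bit 0 = 0)
bits b7..b0 = 01101000 = 104

104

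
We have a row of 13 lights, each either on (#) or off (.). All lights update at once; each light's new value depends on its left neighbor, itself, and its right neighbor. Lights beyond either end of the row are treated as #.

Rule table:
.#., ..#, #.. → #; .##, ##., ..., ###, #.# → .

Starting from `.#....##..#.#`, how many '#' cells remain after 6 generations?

6

.##..#..###..
...#####...##
#.#.....#.#..
..##...##.###
##..#.#......
..###.##....#
count of #: 6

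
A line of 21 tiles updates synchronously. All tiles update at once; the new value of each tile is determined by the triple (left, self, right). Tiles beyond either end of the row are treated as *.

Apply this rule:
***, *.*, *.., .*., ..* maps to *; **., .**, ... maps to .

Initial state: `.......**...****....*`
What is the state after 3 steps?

step 1: *.....*..*.*.**.*..*.
step 2: .*...********..******
step 3: ***.*.******.**.*****

***.*.******.**.*****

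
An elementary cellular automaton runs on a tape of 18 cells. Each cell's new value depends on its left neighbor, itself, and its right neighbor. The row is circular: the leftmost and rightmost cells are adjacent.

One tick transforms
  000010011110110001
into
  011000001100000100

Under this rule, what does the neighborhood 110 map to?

0

At position 10 the neighborhood is 110; the next row has 0 there.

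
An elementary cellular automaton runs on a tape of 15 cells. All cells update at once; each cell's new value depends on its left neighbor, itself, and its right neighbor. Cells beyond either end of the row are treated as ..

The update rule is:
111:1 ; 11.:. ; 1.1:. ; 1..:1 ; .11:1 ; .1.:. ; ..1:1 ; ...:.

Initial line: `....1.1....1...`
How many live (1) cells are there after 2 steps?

...1...1..1.1..
..1.1.1.11...1.
count of 1: 6

6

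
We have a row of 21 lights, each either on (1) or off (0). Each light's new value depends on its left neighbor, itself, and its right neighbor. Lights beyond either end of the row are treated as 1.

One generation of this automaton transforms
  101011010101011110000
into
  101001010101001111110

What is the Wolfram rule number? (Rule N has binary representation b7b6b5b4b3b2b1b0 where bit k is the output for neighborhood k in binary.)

213

position 14: 111 → 1  (bit 7 = 1)
position 0: 110 → 1  (bit 6 = 1)
position 1: 101 → 0  (bit 5 = 0)
position 17: 100 → 1  (bit 4 = 1)
position 4: 011 → 0  (bit 3 = 0)
position 2: 010 → 1  (bit 2 = 1)
position 20: 001 → 0  (bit 1 = 0)
position 18: 000 → 1  (bit 0 = 1)
bits b7..b0 = 11010101 = 213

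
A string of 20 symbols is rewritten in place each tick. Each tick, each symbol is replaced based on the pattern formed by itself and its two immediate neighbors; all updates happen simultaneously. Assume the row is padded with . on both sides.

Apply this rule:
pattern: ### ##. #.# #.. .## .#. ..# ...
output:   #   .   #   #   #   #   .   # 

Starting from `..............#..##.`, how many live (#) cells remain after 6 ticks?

#############.##.#.#
############.##.####
###########.##.####.
##########.##.####.#
#########.##.####.##
########.##.####.##.
count of #: 16

16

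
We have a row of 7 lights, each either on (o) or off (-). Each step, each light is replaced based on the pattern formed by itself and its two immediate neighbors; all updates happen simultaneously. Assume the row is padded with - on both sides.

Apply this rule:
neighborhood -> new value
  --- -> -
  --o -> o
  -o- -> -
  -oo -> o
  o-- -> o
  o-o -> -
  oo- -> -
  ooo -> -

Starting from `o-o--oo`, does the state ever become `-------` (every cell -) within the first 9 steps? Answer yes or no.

yes

---ooo-
--oo--o
-oo-oo-
oo--o-o
o-oo---
--o-o--
-o---o-
o-o-o-o
-------
all cells are - at step 9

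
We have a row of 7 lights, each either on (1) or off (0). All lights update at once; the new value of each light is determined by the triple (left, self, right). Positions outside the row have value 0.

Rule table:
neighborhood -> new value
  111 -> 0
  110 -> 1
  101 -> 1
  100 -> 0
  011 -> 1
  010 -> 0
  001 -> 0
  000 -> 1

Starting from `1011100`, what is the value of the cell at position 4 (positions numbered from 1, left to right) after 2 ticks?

0110101
0111010
position 4 holds 1

1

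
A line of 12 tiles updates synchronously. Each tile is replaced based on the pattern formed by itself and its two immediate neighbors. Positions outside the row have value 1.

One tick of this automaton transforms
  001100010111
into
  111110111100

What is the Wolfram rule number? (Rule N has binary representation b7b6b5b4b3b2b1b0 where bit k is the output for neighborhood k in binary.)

126

position 10: 111 → 0  (bit 7 = 0)
position 3: 110 → 1  (bit 6 = 1)
position 8: 101 → 1  (bit 5 = 1)
position 0: 100 → 1  (bit 4 = 1)
position 2: 011 → 1  (bit 3 = 1)
position 7: 010 → 1  (bit 2 = 1)
position 1: 001 → 1  (bit 1 = 1)
position 5: 000 → 0  (bit 0 = 0)
bits b7..b0 = 01111110 = 126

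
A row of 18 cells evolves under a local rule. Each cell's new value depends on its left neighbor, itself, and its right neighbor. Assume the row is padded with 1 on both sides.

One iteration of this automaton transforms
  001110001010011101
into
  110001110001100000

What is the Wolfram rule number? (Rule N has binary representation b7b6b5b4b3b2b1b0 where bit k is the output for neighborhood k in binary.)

19

position 3: 111 → 0  (bit 7 = 0)
position 4: 110 → 0  (bit 6 = 0)
position 9: 101 → 0  (bit 5 = 0)
position 0: 100 → 1  (bit 4 = 1)
position 2: 011 → 0  (bit 3 = 0)
position 8: 010 → 0  (bit 2 = 0)
position 1: 001 → 1  (bit 1 = 1)
position 6: 000 → 1  (bit 0 = 1)
bits b7..b0 = 00010011 = 19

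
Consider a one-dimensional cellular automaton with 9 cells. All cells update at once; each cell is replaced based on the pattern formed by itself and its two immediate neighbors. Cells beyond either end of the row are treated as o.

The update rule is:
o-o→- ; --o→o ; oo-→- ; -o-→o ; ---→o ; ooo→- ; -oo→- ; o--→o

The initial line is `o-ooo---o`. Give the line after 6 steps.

ooooo----

step 1: -----ooo-
step 2: ooooo----
step 3: -----oooo
step 4: ooooo----  (repeats step 2; period 2)
step 6: ooooo----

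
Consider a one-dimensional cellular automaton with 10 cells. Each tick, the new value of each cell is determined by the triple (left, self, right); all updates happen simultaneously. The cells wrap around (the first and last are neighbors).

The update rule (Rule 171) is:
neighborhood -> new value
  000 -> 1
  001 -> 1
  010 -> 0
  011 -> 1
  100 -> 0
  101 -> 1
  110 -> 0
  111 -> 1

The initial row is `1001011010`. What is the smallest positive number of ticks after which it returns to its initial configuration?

0010110101
0101101010
1011010100
0110101001
1101010010
1010100101
0101001011
1010010110
0100101101
1001011010

10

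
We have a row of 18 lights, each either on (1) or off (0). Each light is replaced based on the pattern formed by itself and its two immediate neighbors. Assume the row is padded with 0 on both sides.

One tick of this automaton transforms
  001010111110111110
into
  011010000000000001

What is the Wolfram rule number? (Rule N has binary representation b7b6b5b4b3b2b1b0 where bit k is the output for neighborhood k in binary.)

position 7: 111 → 0  (bit 7 = 0)
position 10: 110 → 0  (bit 6 = 0)
position 3: 101 → 0  (bit 5 = 0)
position 17: 100 → 1  (bit 4 = 1)
position 6: 011 → 0  (bit 3 = 0)
position 2: 010 → 1  (bit 2 = 1)
position 1: 001 → 1  (bit 1 = 1)
position 0: 000 → 0  (bit 0 = 0)
bits b7..b0 = 00010110 = 22

22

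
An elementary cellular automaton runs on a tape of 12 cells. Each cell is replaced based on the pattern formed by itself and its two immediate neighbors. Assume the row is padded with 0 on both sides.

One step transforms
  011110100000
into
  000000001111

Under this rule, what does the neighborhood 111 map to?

0

At position 2 the neighborhood is 111; the next row has 0 there.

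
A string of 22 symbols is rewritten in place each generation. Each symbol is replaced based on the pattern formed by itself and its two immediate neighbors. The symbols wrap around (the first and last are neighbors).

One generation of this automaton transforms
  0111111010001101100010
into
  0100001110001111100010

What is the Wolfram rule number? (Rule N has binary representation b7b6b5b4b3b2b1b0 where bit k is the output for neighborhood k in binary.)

position 2: 111 → 0  (bit 7 = 0)
position 6: 110 → 1  (bit 6 = 1)
position 7: 101 → 1  (bit 5 = 1)
position 9: 100 → 0  (bit 4 = 0)
position 1: 011 → 1  (bit 3 = 1)
position 8: 010 → 1  (bit 2 = 1)
position 0: 001 → 0  (bit 1 = 0)
position 10: 000 → 0  (bit 0 = 0)
bits b7..b0 = 01101100 = 108

108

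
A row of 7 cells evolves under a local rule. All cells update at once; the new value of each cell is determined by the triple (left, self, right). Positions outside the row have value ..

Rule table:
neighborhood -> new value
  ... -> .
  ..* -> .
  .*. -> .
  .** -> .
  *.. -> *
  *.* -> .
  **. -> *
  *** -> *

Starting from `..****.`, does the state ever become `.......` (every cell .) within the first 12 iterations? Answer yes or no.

...****
....***
.....**
......*
.......
all cells are . at iteration 5

yes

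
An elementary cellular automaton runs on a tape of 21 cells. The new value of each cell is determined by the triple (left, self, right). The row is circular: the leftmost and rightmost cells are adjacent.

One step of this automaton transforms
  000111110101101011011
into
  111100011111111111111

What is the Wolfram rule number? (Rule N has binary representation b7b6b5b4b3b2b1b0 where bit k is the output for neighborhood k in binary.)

127

position 4: 111 → 0  (bit 7 = 0)
position 7: 110 → 1  (bit 6 = 1)
position 8: 101 → 1  (bit 5 = 1)
position 0: 100 → 1  (bit 4 = 1)
position 3: 011 → 1  (bit 3 = 1)
position 9: 010 → 1  (bit 2 = 1)
position 2: 001 → 1  (bit 1 = 1)
position 1: 000 → 1  (bit 0 = 1)
bits b7..b0 = 01111111 = 127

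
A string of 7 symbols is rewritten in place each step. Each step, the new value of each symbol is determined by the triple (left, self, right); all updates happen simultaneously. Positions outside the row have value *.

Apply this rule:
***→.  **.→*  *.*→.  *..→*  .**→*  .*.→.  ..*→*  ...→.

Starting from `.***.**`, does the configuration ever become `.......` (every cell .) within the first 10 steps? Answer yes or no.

.*.*.*.
.......
all cells are . at step 2

yes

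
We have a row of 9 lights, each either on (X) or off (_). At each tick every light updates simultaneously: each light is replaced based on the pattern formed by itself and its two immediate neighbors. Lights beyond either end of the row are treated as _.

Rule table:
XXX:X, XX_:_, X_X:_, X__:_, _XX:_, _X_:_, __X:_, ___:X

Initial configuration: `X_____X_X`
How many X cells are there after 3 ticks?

1

__XXX____
X__X__XXX
_______X_
count of X: 1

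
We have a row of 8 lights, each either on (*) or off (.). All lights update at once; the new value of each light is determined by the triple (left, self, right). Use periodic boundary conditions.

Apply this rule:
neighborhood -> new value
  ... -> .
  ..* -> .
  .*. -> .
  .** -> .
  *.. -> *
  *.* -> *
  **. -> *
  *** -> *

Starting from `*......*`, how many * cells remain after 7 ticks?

2

tick 1: **......
tick 2: .**.....
tick 3: ..**....
tick 4: ...**...
tick 5: ....**..
tick 6: .....**.
tick 7: ......**
count of *: 2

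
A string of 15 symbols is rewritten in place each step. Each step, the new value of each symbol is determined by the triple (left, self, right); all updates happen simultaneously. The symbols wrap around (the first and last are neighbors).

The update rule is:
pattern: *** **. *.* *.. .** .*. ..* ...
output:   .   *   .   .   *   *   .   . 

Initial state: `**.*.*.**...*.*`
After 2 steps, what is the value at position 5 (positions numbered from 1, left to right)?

.*.*.*.**...*.*
.*.*.*.**...*.*
position 5 holds .

.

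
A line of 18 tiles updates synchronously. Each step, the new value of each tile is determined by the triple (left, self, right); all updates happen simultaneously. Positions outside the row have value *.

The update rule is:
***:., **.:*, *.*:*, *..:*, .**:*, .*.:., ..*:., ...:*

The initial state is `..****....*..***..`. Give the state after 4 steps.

****.*.**.**.****.

*.*..****..*.*.**.
**.*.*..**..*.****
.**.*.*.***..**...
****.*.**.**.****.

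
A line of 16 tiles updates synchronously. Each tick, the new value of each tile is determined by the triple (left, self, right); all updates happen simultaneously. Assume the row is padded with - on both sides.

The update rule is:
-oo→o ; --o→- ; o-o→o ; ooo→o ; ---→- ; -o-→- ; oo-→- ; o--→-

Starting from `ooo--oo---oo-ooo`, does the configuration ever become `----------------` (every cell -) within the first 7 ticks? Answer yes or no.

yes

oo---o----o-ooo-
o----------ooo--
-----------oo---
-----------o----
----------------
all cells are - at tick 5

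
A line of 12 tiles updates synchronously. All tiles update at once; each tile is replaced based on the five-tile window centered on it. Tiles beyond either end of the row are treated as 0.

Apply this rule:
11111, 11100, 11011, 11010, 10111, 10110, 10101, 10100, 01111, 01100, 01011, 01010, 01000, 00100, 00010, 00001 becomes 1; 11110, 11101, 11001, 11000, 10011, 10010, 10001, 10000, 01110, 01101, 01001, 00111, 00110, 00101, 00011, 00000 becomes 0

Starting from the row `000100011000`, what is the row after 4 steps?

011110001000
001010011100
110110000100
001110011110

001110011110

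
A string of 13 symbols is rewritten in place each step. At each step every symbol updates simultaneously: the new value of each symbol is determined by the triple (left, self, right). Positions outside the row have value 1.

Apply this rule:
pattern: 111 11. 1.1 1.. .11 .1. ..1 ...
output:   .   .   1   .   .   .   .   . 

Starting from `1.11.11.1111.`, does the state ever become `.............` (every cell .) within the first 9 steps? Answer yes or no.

yes

step 1: .1..1..1....1
step 2: 1............
step 3: .............
all cells are . at step 3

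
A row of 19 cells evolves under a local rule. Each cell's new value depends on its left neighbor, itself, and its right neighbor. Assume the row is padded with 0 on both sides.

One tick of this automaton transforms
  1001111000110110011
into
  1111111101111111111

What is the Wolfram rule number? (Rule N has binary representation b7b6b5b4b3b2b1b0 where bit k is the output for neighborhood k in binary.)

254

position 4: 111 → 1  (bit 7 = 1)
position 6: 110 → 1  (bit 6 = 1)
position 12: 101 → 1  (bit 5 = 1)
position 1: 100 → 1  (bit 4 = 1)
position 3: 011 → 1  (bit 3 = 1)
position 0: 010 → 1  (bit 2 = 1)
position 2: 001 → 1  (bit 1 = 1)
position 8: 000 → 0  (bit 0 = 0)
bits b7..b0 = 11111110 = 254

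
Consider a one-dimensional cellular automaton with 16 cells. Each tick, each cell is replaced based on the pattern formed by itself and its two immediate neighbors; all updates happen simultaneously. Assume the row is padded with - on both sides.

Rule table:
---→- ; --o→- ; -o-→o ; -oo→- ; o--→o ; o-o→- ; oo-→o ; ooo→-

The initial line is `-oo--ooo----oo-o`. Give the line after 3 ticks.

----oo---oo--o-o

tick 1: --oo---oo----o-o
tick 2: ---oo---oo---o-o
tick 3: ----oo---oo--o-o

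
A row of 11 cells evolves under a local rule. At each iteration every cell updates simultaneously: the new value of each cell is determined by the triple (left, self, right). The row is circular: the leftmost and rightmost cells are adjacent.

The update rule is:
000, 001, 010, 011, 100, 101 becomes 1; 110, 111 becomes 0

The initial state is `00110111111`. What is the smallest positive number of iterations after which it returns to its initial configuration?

iteration 1: 11101100000
iteration 2: 10011011111
iteration 3: 01110110000
iteration 4: 11001101111
iteration 5: 00111011000
iteration 6: 11100110111
iteration 7: 00011101100
iteration 8: 11110011011
iteration 9: 00001110110
iteration 10: 11111001101
iteration 11: 00000111011
iteration 12: 11111100110
iteration 13: 10000011101
iteration 14: 01111110011
iteration 15: 11000001110
iteration 16: 10111111001
iteration 17: 01100000111
iteration 18: 11011111100
iteration 19: 10110000011
iteration 20: 01101111110
iteration 21: 11011000001
iteration 22: 00110111111

22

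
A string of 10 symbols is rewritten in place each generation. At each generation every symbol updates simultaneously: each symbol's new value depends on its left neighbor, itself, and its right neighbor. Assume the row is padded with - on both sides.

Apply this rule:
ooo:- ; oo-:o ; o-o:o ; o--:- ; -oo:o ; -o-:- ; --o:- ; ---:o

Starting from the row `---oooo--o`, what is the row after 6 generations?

generation 1: oo-o--o---
generation 2: ooo-----oo
generation 3: o-o-ooo-oo
generation 4: -o-oo-oooo
generation 5: --ooooo--o
generation 6: o-o---o---

o-o---o---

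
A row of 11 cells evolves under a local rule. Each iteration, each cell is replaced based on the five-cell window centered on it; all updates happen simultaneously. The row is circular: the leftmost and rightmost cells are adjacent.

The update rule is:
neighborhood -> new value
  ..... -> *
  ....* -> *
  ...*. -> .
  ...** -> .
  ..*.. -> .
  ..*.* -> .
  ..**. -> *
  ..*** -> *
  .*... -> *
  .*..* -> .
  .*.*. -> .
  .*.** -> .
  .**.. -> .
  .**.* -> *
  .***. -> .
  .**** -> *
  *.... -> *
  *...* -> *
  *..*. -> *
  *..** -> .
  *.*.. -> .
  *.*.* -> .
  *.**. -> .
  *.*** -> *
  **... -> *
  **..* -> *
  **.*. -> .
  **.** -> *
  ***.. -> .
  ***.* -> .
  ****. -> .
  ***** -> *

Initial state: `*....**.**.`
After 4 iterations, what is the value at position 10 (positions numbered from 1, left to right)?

.***.***.*.
.*..**.....
....*.*****
***...***..
position 10 holds .

.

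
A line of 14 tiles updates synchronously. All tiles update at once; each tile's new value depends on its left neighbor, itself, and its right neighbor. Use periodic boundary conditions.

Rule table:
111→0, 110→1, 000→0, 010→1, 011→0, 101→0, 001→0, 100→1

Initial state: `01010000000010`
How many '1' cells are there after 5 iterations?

6

01011000000011
01001100000001
01100110000001
00110011000001
10011001100001
count of 1: 6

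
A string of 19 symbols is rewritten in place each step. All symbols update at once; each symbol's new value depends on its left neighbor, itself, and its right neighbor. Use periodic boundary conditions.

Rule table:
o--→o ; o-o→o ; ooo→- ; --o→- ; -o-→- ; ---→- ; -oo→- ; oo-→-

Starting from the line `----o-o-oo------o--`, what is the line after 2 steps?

------o-o--o------o

-----o-o--o------o-
------o-o--o------o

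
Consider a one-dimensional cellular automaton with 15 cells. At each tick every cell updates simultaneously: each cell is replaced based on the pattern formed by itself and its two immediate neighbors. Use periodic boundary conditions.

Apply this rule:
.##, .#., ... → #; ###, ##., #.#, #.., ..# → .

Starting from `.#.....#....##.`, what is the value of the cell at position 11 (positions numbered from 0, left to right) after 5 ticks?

.

.#.###.#.##.#..
.#.#...#.#..#.#
.#.#.#.#.#..#.#
.#.#.#.#.#..#.#  (fixed point — unchanged through tick 5)
position 11 holds .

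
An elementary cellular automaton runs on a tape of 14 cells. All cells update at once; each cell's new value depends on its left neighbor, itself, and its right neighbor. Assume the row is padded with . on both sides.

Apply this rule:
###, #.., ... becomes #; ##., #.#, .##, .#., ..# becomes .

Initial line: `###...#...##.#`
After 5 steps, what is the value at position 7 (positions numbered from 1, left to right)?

step 1: .#.##..##.....
step 2: .....#...#####
step 3: ####..##..###.
step 4: .##.#...#..#.#
step 5: .....##..#....
position 7 holds #

#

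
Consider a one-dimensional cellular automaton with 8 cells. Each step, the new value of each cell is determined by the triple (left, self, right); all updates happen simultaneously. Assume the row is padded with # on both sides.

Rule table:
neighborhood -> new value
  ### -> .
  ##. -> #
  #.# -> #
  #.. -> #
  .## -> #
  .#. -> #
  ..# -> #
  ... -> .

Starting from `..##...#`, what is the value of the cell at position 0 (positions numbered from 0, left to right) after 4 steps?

#

step 1: #####.##
step 2: ....###.
step 3: #..##.##
step 4: #######.
position 0 holds #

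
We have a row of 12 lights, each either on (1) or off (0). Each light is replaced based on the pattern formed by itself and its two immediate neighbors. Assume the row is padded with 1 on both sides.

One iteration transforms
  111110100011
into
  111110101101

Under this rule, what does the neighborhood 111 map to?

At position 0 the neighborhood is 111; the next row has 1 there.

1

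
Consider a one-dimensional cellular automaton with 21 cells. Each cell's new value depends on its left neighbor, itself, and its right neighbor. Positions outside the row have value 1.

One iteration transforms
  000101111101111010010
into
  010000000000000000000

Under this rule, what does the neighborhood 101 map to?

0

At position 4 the neighborhood is 101; the next row has 0 there.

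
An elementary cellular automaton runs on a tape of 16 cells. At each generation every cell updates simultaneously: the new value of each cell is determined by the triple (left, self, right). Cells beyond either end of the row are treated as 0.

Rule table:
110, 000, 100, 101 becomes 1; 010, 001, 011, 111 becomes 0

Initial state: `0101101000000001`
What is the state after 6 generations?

0100100001110001

0010110111111100
1001011000000111
0100101111110001
0010010000011100
1001001111000111
0100100001110001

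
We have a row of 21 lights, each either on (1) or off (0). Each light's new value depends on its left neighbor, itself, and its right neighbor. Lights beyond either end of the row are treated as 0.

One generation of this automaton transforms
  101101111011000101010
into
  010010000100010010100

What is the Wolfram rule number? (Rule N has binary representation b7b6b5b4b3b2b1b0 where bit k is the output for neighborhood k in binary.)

position 6: 111 → 0  (bit 7 = 0)
position 3: 110 → 0  (bit 6 = 0)
position 1: 101 → 1  (bit 5 = 1)
position 12: 100 → 0  (bit 4 = 0)
position 2: 011 → 0  (bit 3 = 0)
position 0: 010 → 0  (bit 2 = 0)
position 14: 001 → 0  (bit 1 = 0)
position 13: 000 → 1  (bit 0 = 1)
bits b7..b0 = 00100001 = 33

33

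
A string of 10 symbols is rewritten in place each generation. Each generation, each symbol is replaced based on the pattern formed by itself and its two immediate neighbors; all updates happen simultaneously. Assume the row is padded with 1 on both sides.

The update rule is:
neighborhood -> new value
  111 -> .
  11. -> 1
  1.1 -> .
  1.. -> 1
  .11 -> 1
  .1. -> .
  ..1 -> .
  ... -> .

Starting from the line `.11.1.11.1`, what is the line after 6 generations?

11.11.11.1

.11...11.1
.111..11.1
.1.11.11.1
...11.11.1
1..11.11.1
11.11.11.1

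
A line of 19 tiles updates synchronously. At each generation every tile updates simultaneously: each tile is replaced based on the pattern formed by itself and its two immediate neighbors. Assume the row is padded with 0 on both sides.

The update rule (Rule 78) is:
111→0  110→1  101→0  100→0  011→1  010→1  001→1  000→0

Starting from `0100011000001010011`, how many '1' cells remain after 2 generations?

11

generation 1: 1100111000011010111
generation 2: 1101101000111010101
count of 1: 11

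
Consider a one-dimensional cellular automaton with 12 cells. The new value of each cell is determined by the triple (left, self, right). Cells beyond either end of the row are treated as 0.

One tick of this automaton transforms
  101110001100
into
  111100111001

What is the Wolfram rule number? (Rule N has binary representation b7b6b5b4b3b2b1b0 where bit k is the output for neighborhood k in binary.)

175

position 3: 111 → 1  (bit 7 = 1)
position 4: 110 → 0  (bit 6 = 0)
position 1: 101 → 1  (bit 5 = 1)
position 5: 100 → 0  (bit 4 = 0)
position 2: 011 → 1  (bit 3 = 1)
position 0: 010 → 1  (bit 2 = 1)
position 7: 001 → 1  (bit 1 = 1)
position 6: 000 → 1  (bit 0 = 1)
bits b7..b0 = 10101111 = 175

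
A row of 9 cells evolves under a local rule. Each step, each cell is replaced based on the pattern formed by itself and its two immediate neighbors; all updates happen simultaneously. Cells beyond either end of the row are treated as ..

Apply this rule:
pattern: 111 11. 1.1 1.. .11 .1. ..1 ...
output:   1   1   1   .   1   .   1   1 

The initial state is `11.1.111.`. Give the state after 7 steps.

111.1111.
11111111.
11111111.  (fixed point — unchanged through step 7)

11111111.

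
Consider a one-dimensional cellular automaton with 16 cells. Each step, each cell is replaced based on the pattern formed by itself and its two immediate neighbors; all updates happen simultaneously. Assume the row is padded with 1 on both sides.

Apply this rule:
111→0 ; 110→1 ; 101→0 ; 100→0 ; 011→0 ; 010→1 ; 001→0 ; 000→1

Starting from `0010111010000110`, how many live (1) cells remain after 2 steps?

6

0010001010110010
0010101010010010
count of 1: 6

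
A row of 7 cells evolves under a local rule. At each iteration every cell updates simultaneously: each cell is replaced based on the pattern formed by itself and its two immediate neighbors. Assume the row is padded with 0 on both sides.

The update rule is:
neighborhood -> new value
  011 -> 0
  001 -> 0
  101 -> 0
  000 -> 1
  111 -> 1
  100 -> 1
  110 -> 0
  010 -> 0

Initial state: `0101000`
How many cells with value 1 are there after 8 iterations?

4

iteration 1: 0000111
iteration 2: 1110010
iteration 3: 0101001
iteration 4: 0000100
iteration 5: 1110011
iteration 6: 0101000  (repeats iteration 0; period 6)
iteration 8: 1110010
count of 1: 4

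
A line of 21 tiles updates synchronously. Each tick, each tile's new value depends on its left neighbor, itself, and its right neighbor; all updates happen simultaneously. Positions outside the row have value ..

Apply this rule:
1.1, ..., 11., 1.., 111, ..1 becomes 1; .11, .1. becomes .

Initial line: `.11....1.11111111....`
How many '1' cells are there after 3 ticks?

1.11111.1.11111111111
.1.11111.1.1111111111
1.1.11111.1.111111111
count of 1: 17

17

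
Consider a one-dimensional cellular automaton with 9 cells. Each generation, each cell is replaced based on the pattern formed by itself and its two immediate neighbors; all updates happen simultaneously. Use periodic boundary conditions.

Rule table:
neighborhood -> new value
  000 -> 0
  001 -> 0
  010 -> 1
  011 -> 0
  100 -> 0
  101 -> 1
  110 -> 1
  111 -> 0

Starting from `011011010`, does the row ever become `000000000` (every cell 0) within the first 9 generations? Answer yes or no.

generation 1: 001101110
generation 2: 000110010
generation 3: 000010010
generation 4: 000010010  (fixed point — unchanged through generation 9)
generation 9 is 000010010, still not uniform 0

no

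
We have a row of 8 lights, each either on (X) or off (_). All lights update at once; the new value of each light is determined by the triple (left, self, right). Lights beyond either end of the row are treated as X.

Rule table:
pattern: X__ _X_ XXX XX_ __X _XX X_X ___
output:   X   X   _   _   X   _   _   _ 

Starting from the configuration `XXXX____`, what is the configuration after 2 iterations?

iteration 1: ____X__X
iteration 2: X__XXXX_

X__XXXX_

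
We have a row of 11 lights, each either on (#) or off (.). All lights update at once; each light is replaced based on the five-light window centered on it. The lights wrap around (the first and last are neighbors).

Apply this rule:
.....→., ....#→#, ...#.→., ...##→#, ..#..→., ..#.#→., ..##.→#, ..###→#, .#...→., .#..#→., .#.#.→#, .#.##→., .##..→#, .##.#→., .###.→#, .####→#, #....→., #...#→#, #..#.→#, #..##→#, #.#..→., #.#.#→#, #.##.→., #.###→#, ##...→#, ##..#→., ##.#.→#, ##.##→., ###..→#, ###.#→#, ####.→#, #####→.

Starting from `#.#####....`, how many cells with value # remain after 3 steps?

9

..##.###.#.
###..####..
###.#####.#
count of #: 9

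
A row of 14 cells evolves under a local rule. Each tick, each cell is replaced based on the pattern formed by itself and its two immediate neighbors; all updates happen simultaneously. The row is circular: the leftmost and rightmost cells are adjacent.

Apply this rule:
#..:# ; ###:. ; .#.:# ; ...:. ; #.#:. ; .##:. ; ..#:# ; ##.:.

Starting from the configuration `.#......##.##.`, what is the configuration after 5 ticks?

..#..##...#..#

tick 1: ###....#.....#
tick 2: ...#..###...#.
tick 3: ..####...#.###
tick 4: ##....#.##....
tick 5: ..#..##...#..#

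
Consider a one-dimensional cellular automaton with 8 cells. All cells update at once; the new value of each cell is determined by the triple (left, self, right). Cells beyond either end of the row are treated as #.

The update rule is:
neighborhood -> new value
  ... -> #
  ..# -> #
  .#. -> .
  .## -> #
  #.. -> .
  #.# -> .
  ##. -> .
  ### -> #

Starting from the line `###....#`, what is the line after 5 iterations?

##..####
#..#####
..######
.#######
.#######

.#######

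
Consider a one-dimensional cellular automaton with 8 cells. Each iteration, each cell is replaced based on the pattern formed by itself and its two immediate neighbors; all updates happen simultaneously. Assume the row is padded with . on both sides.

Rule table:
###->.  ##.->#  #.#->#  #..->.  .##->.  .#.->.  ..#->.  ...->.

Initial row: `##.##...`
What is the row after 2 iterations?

.##.#...
..##....

..##....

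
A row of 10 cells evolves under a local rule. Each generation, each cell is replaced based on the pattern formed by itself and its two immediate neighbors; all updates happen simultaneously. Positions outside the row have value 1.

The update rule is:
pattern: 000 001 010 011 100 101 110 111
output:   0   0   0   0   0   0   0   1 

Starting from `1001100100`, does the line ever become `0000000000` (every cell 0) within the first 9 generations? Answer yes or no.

yes

0000000000
all cells are 0 at generation 1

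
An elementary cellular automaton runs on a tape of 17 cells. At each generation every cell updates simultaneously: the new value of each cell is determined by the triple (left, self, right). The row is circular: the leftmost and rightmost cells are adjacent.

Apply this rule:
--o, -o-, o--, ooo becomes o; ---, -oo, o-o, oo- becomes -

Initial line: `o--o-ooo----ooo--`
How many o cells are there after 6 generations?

generation 1: oooo--o-o--o-o-oo
generation 2: ooo-ooo-oooo-o--o
generation 3: oo---o---oo--ooo-
generation 4: --o-ooo-o--oo-o--
generation 5: -oo--o--ooo---oo-
generation 6: o--ooooo-o-o-o--o
count of o: 10

10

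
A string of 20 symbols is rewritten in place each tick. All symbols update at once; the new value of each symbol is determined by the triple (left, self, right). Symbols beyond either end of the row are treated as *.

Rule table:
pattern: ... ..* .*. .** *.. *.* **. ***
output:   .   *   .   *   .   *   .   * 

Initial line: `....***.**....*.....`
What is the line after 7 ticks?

...***.**....*.....*
..***.**....*.....**
.***.**....*.....***
***.**....*.....****
**.**....*.....*****
*.**....*.....******
.**....*.....*******

.**....*.....*******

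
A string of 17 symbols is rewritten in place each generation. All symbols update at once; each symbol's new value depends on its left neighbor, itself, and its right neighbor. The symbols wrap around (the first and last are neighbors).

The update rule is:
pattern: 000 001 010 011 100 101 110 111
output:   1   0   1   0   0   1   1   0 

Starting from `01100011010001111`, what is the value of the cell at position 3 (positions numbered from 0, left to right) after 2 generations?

1

generation 1: 10101001110100001
generation 2: 11111000011101100
position 3 holds 1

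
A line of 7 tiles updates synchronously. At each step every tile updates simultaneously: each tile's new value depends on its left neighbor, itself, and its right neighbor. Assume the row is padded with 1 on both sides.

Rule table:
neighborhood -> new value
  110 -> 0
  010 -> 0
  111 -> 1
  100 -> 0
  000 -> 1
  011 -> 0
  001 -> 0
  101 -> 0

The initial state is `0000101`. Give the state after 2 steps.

0110000
0000110

0000110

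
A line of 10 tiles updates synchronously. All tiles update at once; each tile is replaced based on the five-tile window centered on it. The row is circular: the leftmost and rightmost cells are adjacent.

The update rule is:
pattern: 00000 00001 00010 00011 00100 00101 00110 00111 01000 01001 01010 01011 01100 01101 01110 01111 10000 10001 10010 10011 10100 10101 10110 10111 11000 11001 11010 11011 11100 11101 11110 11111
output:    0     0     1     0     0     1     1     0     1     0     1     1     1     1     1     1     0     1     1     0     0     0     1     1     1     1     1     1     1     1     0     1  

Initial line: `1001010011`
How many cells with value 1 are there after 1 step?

6

step 1: 1111100001
count of 1: 6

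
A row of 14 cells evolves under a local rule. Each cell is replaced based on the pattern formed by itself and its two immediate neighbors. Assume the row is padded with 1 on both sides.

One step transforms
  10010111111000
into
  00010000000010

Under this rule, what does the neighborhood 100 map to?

At position 1 the neighborhood is 100; the next row has 0 there.

0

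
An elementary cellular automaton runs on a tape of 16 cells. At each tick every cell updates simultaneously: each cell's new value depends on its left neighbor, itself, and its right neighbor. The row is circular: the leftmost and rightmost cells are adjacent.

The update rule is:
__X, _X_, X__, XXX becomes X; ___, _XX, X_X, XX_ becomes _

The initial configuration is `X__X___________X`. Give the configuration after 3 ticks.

_____XX_____X_XX

_XXXX_________X_
X_XX_X_______XXX
_____XX_____X_XX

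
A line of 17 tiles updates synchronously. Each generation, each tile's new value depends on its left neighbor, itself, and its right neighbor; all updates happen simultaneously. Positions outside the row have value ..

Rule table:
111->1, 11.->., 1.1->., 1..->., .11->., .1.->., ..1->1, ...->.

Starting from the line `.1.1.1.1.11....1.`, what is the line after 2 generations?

.............1...

1.............1..
.............1...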